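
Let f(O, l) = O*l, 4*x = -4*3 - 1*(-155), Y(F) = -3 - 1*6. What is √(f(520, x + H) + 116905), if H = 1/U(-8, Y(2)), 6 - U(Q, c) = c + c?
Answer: 5*√48786/3 ≈ 368.13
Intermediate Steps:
Y(F) = -9 (Y(F) = -3 - 6 = -9)
U(Q, c) = 6 - 2*c (U(Q, c) = 6 - (c + c) = 6 - 2*c)
x = 143/4 (x = (-4*3 - 1*(-155))/4 = (-12 + 155)/4 = (¼)*143 = 143/4 ≈ 35.750)
H = 1/24 (H = 1/(6 - 2*(-9)) = 1/(6 + 18) = 1/24 ≈ 0.041667)
√(f(520, x + H) + 116905) = √(520*(143/4 + 1/24) + 116905) = √(520*(859/24) + 116905) = √(55835/3 + 116905) = √(406550/3) = 5*√48786/3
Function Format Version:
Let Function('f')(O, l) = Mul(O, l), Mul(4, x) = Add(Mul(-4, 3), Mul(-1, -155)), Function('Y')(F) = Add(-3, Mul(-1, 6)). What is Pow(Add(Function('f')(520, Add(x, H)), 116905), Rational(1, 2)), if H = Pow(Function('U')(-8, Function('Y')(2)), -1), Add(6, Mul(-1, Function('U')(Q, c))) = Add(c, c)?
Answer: Mul(Rational(5, 3), Pow(48786, Rational(1, 2))) ≈ 368.13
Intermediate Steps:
Function('Y')(F) = -9 (Function('Y')(F) = Add(-3, -6) = -9)
Function('U')(Q, c) = Add(6, Mul(-2, c)) (Function('U')(Q, c) = Add(6, Mul(-1, Add(c, c))) = Add(6, Mul(-1, Mul(2, c))) = Add(6, Mul(-2, c)))
x = Rational(143, 4) (x = Mul(Rational(1, 4), Add(Mul(-4, 3), Mul(-1, -155))) = Mul(Rational(1, 4), Add(-12, 155)) = Mul(Rational(1, 4), 143) = Rational(143, 4) ≈ 35.750)
H = Rational(1, 24) (H = Pow(Add(6, Mul(-2, -9)), -1) = Pow(Add(6, 18), -1) = Pow(24, -1) = Rational(1, 24) ≈ 0.041667)
Pow(Add(Function('f')(520, Add(x, H)), 116905), Rational(1, 2)) = Pow(Add(Mul(520, Add(Rational(143, 4), Rational(1, 24))), 116905), Rational(1, 2)) = Pow(Add(Mul(520, Rational(859, 24)), 116905), Rational(1, 2)) = Pow(Add(Rational(55835, 3), 116905), Rational(1, 2)) = Pow(Rational(406550, 3), Rational(1, 2)) = Mul(Rational(5, 3), Pow(48786, Rational(1, 2)))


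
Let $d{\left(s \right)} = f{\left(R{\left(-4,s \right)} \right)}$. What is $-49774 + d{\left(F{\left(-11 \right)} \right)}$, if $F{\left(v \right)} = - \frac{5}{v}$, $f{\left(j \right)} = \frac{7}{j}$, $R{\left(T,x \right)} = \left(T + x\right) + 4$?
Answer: $- \frac{248793}{5} \approx -49759.0$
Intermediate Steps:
$R{\left(T,x \right)} = 4 + T + x$
$d{\left(s \right)} = \frac{7}{s}$ ($d{\left(s \right)} = \frac{7}{4 - 4 + s} = \frac{7}{s}$)
$-49774 + d{\left(F{\left(-11 \right)} \right)} = -49774 + \frac{7}{\left(-5\right) \frac{1}{-11}} = -49774 + \frac{7}{\left(-5\right) \left(- \frac{1}{11}\right)} = -49774 + \frac{7}{\frac{5}{11}} = -49774 + 7 \cdot \frac{11}{5} = -49774 + \frac{77}{5} = - \frac{248793}{5}$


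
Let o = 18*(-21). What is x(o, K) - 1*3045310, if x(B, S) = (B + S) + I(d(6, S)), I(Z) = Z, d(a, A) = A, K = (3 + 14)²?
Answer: -3045110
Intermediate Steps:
K = 289 (K = 17² = 289)
o = -378
x(B, S) = B + 2*S (x(B, S) = (B + S) + S = B + 2*S)
x(o, K) - 1*3045310 = (-378 + 2*289) - 1*3045310 = (-378 + 578) - 3045310 = 200 - 3045310 = -3045110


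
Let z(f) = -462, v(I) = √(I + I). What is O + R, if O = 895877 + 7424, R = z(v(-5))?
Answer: 902839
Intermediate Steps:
v(I) = √2*√I (v(I) = √(2*I) = √2*√I)
R = -462
O = 903301
O + R = 903301 - 462 = 902839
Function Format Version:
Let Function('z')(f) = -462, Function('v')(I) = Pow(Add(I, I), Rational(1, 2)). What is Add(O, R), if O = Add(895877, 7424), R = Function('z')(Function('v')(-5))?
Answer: 902839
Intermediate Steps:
Function('v')(I) = Mul(Pow(2, Rational(1, 2)), Pow(I, Rational(1, 2))) (Function('v')(I) = Pow(Mul(2, I), Rational(1, 2)) = Mul(Pow(2, Rational(1, 2)), Pow(I, Rational(1, 2))))
R = -462
O = 903301
Add(O, R) = Add(903301, -462) = 902839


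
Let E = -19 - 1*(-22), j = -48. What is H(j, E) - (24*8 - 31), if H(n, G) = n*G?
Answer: -305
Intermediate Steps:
E = 3 (E = -19 + 22 = 3)
H(n, G) = G*n
H(j, E) - (24*8 - 31) = 3*(-48) - (24*8 - 31) = -144 - (192 - 31) = -144 - 1*161 = -144 - 161 = -305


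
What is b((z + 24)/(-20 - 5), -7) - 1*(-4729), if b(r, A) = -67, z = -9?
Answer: 4662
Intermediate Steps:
b((z + 24)/(-20 - 5), -7) - 1*(-4729) = -67 - 1*(-4729) = -67 + 4729 = 4662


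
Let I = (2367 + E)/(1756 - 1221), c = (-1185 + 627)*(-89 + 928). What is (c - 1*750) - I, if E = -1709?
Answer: -250868578/535 ≈ -4.6891e+5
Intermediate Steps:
c = -468162 (c = -558*839 = -468162)
I = 658/535 (I = (2367 - 1709)/(1756 - 1221) = 658/535 ≈ 1.2299)
(c - 1*750) - I = (-468162 - 1*750) - 1*658/535 = (-468162 - 750) - 658/535 = -468912 - 658/535 = -250868578/535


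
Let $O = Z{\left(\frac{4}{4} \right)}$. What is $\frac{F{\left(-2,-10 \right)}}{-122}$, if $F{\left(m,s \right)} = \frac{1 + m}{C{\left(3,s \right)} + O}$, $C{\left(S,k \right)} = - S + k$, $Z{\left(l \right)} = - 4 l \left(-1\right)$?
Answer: $- \frac{1}{1098} \approx -0.00091075$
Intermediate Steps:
$Z{\left(l \right)} = 4 l$
$O = 4$ ($O = 4 \cdot \frac{4}{4} = 4 \cdot 4 \cdot \frac{1}{4} = 4 \cdot 1 = 4$)
$C{\left(S,k \right)} = k - S$
$F{\left(m,s \right)} = \frac{1 + m}{1 + s}$ ($F{\left(m,s \right)} = \frac{1 + m}{\left(s - 3\right) + 4} = \frac{1 + m}{\left(-3 + s\right) + 4} = \frac{1 + m}{1 + s}$)
$\frac{F{\left(-2,-10 \right)}}{-122} = \frac{\frac{1}{1 - 10} \left(1 - 2\right)}{-122} = \frac{1}{-9} \left(-1\right) \left(- \frac{1}{122}\right) = \left(- \frac{1}{9}\right) \left(-1\right) \left(- \frac{1}{122}\right) = \frac{1}{9} \left(- \frac{1}{122}\right) = - \frac{1}{1098}$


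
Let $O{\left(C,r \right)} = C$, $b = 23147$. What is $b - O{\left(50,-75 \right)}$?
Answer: $23097$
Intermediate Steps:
$b - O{\left(50,-75 \right)} = 23147 - 50 = 23097$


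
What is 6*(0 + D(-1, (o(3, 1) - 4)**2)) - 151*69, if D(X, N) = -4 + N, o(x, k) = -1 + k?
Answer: -10347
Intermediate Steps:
6*(0 + D(-1, (o(3, 1) - 4)**2)) - 151*69 = 6*(0 + (-4 + ((-1 + 1) - 4)**2)) - 151*69 = 6*(0 + (-4 + (0 - 4)**2)) - 10419 = 6*(0 + (-4 + (-4)**2)) - 10419 = 6*(0 + (-4 + 16)) - 10419 = 6*(0 + 12) - 10419 = 6*12 - 10419 = 72 - 10419 = -10347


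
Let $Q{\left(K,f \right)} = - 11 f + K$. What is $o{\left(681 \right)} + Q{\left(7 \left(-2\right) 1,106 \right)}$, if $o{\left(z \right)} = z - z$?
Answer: $-1180$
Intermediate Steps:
$o{\left(z \right)} = 0$
$Q{\left(K,f \right)} = K - 11 f$
$o{\left(681 \right)} + Q{\left(7 \left(-2\right) 1,106 \right)} = 0 - \left(1166 - 7 \left(-2\right) 1\right) = 0 - 1180 = -1180$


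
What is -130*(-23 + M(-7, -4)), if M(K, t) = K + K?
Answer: 4810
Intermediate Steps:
M(K, t) = 2*K
-130*(-23 + M(-7, -4)) = -130*(-23 + 2*(-7)) = -130*(-23 - 14) = -130*(-37) = 4810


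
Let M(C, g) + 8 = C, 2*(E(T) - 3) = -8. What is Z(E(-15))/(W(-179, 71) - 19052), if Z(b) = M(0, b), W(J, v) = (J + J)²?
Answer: -1/13639 ≈ -7.3319e-5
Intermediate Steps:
E(T) = -1 (E(T) = 3 + (½)*(-8) = 3 - 4 = -1)
M(C, g) = -8 + C
W(J, v) = 4*J² (W(J, v) = (2*J)² = 4*J²)
Z(b) = -8 (Z(b) = -8 + 0 = -8)
Z(E(-15))/(W(-179, 71) - 19052) = -8/(4*(-179)² - 19052) = -8/(4*32041 - 19052) = -8/(128164 - 19052) = -8/109112 = -8*1/109112 = -1/13639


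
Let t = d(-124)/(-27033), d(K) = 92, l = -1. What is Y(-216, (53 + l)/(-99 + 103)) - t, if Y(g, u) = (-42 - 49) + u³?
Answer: 56931590/27033 ≈ 2106.0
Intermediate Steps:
Y(g, u) = -91 + u³
t = -92/27033 (t = 92/(-27033) = 92*(-1/27033) = -92/27033 ≈ -0.0034032)
Y(-216, (53 + l)/(-99 + 103)) - t = (-91 + ((53 - 1)/(-99 + 103))³) - 1*(-92/27033) = (-91 + (52/4)³) + 92/27033 = (-91 + (52*(¼))³) + 92/27033 = (-91 + 13³) + 92/27033 = (-91 + 2197) + 92/27033 = 2106 + 92/27033 = 56931590/27033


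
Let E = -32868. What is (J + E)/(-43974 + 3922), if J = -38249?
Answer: 3743/2108 ≈ 1.7756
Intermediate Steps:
(J + E)/(-43974 + 3922) = (-38249 - 32868)/(-43974 + 3922) = -71117/(-40052) = -71117*(-1/40052) = 3743/2108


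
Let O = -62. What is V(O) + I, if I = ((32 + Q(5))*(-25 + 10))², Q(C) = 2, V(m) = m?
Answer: 260038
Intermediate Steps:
I = 260100 (I = ((32 + 2)*(-25 + 10))² = (34*(-15))² = (-510)² = 260100)
V(O) + I = -62 + 260100 = 260038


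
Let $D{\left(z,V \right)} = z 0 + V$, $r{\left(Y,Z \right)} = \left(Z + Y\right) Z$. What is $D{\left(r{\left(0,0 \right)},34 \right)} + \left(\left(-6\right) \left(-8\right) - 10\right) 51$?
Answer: $1972$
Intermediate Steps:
$r{\left(Y,Z \right)} = Z \left(Y + Z\right)$ ($r{\left(Y,Z \right)} = \left(Y + Z\right) Z = Z \left(Y + Z\right)$)
$D{\left(z,V \right)} = V$ ($D{\left(z,V \right)} = 0 + V = V$)
$D{\left(r{\left(0,0 \right)},34 \right)} + \left(\left(-6\right) \left(-8\right) - 10\right) 51 = 34 + \left(\left(-6\right) \left(-8\right) - 10\right) 51 = 34 + \left(48 - 10\right) 51 = 34 + 38 \cdot 51 = 34 + 1938 = 1972$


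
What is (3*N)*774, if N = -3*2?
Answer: -13932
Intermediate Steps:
N = -6
(3*N)*774 = (3*(-6))*774 = -18*774 = -13932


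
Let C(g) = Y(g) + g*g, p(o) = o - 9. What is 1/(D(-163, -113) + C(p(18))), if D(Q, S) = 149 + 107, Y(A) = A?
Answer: 1/346 ≈ 0.0028902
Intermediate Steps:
p(o) = -9 + o
C(g) = g + g² (C(g) = g + g*g = g + g²)
D(Q, S) = 256
1/(D(-163, -113) + C(p(18))) = 1/(256 + (-9 + 18)*(1 + (-9 + 18))) = 1/(256 + 9*(1 + 9)) = 1/(256 + 9*10) = 1/(256 + 90) = 1/346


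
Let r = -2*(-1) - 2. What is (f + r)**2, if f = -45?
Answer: 2025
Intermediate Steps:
r = 0 (r = 2 - 2 = 0)
(f + r)**2 = (-45 + 0)**2 = (-45)**2 = 2025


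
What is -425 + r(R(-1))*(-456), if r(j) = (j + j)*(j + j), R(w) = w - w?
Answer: -425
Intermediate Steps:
R(w) = 0
r(j) = 4*j² (r(j) = (2*j)*(2*j) = 4*j²)
-425 + r(R(-1))*(-456) = -425 + (4*0²)*(-456) = -425 + (4*0)*(-456) = -425 + 0*(-456) = -425 + 0 = -425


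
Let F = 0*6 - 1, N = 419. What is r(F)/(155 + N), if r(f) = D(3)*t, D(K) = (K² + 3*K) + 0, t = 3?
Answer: 27/287 ≈ 0.094077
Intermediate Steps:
D(K) = K² + 3*K
F = -1 (F = 0 - 1 = -1)
r(f) = 54 (r(f) = (3*(3 + 3))*3 = (3*6)*3 = 18*3 = 54)
r(F)/(155 + N) = 54/(155 + 419) = 54/574 = 54*(1/574) = 27/287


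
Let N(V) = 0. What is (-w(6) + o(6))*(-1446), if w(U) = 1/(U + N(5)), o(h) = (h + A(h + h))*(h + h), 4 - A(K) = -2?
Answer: -207983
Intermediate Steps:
A(K) = 6 (A(K) = 4 - 1*(-2) = 4 + 2 = 6)
o(h) = 2*h*(6 + h) (o(h) = (h + 6)*(h + h) = (6 + h)*(2*h) = 2*h*(6 + h))
w(U) = 1/U (w(U) = 1/(U + 0) = 1/U)
(-w(6) + o(6))*(-1446) = (-1/6 + 2*6*(6 + 6))*(-1446) = (-1*1/6 + 2*6*12)*(-1446) = (-1/6 + 144)*(-1446) = (863/6)*(-1446) = -207983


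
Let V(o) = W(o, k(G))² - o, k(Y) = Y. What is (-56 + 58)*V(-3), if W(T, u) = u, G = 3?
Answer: 24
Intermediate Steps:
V(o) = 9 - o (V(o) = 3² - o = 9 - o)
(-56 + 58)*V(-3) = (-56 + 58)*(9 - 1*(-3)) = 2*(9 + 3) = 2*12 = 24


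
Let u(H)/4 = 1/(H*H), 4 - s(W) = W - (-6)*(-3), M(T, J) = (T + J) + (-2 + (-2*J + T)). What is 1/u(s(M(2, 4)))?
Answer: 144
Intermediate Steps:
M(T, J) = -2 - J + 2*T (M(T, J) = (J + T) + (-2 + (T - 2*J)) = (J + T) + (-2 + T - 2*J) = -2 - J + 2*T)
s(W) = 22 - W (s(W) = 4 - (W - (-6)*(-3)) = 4 - (W - 1*18) = 4 - (W - 18) = 4 - (-18 + W) = 4 + (18 - W) = 22 - W)
u(H) = 4/H**2 (u(H) = 4/((H*H)) = 4/(H**2) = 4/H**2)
1/u(s(M(2, 4))) = 1/(4/(22 - (-2 - 1*4 + 2*2))**2) = 1/(4/(22 - (-2 - 4 + 4))**2) = 1/(4/(22 - 1*(-2))**2) = 1/(4/(22 + 2)**2) = 1/(4/24**2) = 1/(4*(1/576)) = 1/(1/144) = 144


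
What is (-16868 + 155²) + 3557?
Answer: 10714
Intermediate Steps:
(-16868 + 155²) + 3557 = (-16868 + 24025) + 3557 = 7157 + 3557 = 10714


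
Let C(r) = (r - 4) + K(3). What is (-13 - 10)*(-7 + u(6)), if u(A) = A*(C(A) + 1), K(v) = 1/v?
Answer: -299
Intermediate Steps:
C(r) = -11/3 + r (C(r) = (r - 4) + 1/3 = (-4 + r) + ⅓ = -11/3 + r)
u(A) = A*(-8/3 + A) (u(A) = A*((-11/3 + A) + 1) = A*(-8/3 + A))
(-13 - 10)*(-7 + u(6)) = (-13 - 10)*(-7 + (⅓)*6*(-8 + 3*6)) = -23*(-7 + (⅓)*6*(-8 + 18)) = -23*(-7 + (⅓)*6*10) = -23*(-7 + 20) = -23*13 = -299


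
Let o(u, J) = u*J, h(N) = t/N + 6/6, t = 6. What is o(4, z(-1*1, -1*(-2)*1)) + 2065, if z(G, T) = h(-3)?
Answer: 2061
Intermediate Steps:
h(N) = 1 + 6/N (h(N) = 6/N + 6/6 = 6/N + 6*(1/6) = 6/N + 1 = 1 + 6/N)
z(G, T) = -1 (z(G, T) = (6 - 3)/(-3) = -1/3*3 = -1)
o(u, J) = J*u
o(4, z(-1*1, -1*(-2)*1)) + 2065 = -1*4 + 2065 = -4 + 2065 = 2061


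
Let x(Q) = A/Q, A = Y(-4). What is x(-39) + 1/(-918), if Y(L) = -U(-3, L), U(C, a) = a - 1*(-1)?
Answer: -931/11934 ≈ -0.078012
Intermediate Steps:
U(C, a) = 1 + a (U(C, a) = a + 1 = 1 + a)
Y(L) = -1 - L (Y(L) = -(1 + L) = -1 - L)
A = 3 (A = -1 - 1*(-4) = -1 + 4 = 3)
x(Q) = 3/Q
x(-39) + 1/(-918) = 3/(-39) + 1/(-918) = 3*(-1/39) - 1/918 = -1/13 - 1/918 = -931/11934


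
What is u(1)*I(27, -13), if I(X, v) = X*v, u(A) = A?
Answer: -351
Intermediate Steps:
u(1)*I(27, -13) = 1*(27*(-13)) = 1*(-351) = -351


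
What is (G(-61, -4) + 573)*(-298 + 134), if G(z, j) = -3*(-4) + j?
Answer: -95284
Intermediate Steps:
G(z, j) = 12 + j
(G(-61, -4) + 573)*(-298 + 134) = ((12 - 4) + 573)*(-298 + 134) = (8 + 573)*(-164) = 581*(-164) = -95284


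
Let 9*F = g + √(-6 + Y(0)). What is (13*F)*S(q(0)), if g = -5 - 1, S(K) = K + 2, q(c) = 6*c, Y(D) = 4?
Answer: -52/3 + 26*I*√2/9 ≈ -17.333 + 4.0855*I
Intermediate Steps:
S(K) = 2 + K
g = -6
F = -⅔ + I*√2/9 (F = (-6 + √(-6 + 4))/9 = (-6 + √(-2))/9 = (-6 + I*√2)/9 = -⅔ + I*√2/9 ≈ -0.66667 + 0.15713*I)
(13*F)*S(q(0)) = (13*(-⅔ + I*√2/9))*(2 + 6*0) = (-26/3 + 13*I*√2/9)*(2 + 0) = (-26/3 + 13*I*√2/9)*2 = -52/3 + 26*I*√2/9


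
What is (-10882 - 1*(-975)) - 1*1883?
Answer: -11790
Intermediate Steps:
(-10882 - 1*(-975)) - 1*1883 = (-10882 + 975) - 1883 = -9907 - 1883 = -11790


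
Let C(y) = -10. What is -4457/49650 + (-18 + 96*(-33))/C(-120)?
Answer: 15814033/49650 ≈ 318.51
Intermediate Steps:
-4457/49650 + (-18 + 96*(-33))/C(-120) = -4457/49650 + (-18 + 96*(-33))/(-10) = -4457*1/49650 + (-18 - 3168)*(-⅒) = -4457/49650 - 3186*(-⅒) = -4457/49650 + 1593/5 = 15814033/49650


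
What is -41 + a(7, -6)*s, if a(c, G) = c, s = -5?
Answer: -76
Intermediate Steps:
-41 + a(7, -6)*s = -41 + 7*(-5) = -41 - 35 = -76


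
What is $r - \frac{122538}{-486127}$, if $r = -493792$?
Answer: $- \frac{240045501046}{486127} \approx -4.9379 \cdot 10^{5}$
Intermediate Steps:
$r - \frac{122538}{-486127} = -493792 - \frac{122538}{-486127} = -493792 - 122538 \left(- \frac{1}{486127}\right) = -493792 - - \frac{122538}{486127} = -493792 + \frac{122538}{486127} = - \frac{240045501046}{486127}$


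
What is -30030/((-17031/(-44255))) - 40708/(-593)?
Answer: -37494783262/480923 ≈ -77964.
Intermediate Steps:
-30030/((-17031/(-44255))) - 40708/(-593) = -30030/((-17031*(-1/44255))) - 40708*(-1/593) = -30030/17031/44255 + 40708/593 = -30030*44255/17031 + 40708/593 = -63284650/811 + 40708/593 = -37494783262/480923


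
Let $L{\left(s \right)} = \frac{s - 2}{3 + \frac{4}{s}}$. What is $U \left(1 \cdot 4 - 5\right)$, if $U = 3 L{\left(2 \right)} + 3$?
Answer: $-3$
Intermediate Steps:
$L{\left(s \right)} = \frac{-2 + s}{3 + \frac{4}{s}}$
$U = 3$ ($U = 3 \frac{2 \left(-2 + 2\right)}{4 + 3 \cdot 2} + 3 = 3 \cdot 2 \frac{1}{4 + 6} \cdot 0 + 3 = 3 \cdot 2 \cdot \frac{1}{10} \cdot 0 + 3 = 3 \cdot 0 + 3 = 0 + 3 = 3$)
$U \left(1 \cdot 4 - 5\right) = 3 \left(1 \cdot 4 - 5\right) = 3 \left(4 - 5\right) = 3 \left(-1\right) = -3$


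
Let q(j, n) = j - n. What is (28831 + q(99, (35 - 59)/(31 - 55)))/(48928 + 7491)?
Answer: 28929/56419 ≈ 0.51275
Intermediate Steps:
(28831 + q(99, (35 - 59)/(31 - 55)))/(48928 + 7491) = (28831 + (99 - (35 - 59)/(31 - 55)))/(48928 + 7491) = (28831 + (99 - (-24)/(-24)))/56419 = (28831 + (99 - (-24)*(-1)/24))*(1/56419) = (28831 + (99 - 1*1))*(1/56419) = (28831 + (99 - 1))*(1/56419) = (28831 + 98)*(1/56419) = 28929*(1/56419) = 28929/56419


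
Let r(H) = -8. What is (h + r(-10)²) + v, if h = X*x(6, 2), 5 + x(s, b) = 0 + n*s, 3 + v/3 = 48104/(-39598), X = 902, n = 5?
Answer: 447484239/19799 ≈ 22601.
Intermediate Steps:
v = -250347/19799 (v = -9 + 3*(48104/(-39598)) = -9 + 3*(48104*(-1/39598)) = -9 + 3*(-24052/19799) = -9 - 72156/19799 = -250347/19799 ≈ -12.644)
x(s, b) = -5 + 5*s (x(s, b) = -5 + (0 + 5*s) = -5 + 5*s)
h = 22550 (h = 902*(-5 + 5*6) = 902*(-5 + 30) = 902*25 = 22550)
(h + r(-10)²) + v = (22550 + (-8)²) - 250347/19799 = (22550 + 64) - 250347/19799 = 22614 - 250347/19799 = 447484239/19799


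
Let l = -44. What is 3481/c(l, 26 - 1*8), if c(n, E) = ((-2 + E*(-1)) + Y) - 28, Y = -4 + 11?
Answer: -3481/41 ≈ -84.902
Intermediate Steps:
Y = 7
c(n, E) = -23 - E (c(n, E) = ((-2 + E*(-1)) + 7) - 28 = ((-2 - E) + 7) - 28 = (5 - E) - 28 = -23 - E)
3481/c(l, 26 - 1*8) = 3481/(-23 - (26 - 1*8)) = 3481/(-23 - (26 - 8)) = 3481/(-23 - 1*18) = 3481/(-23 - 18) = 3481/(-41) = 3481*(-1/41) = -3481/41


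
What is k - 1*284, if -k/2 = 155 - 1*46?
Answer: -502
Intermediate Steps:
k = -218 (k = -2*(155 - 1*46) = -2*(155 - 46) = -2*109 = -218)
k - 1*284 = -218 - 1*284 = -218 - 284 = -502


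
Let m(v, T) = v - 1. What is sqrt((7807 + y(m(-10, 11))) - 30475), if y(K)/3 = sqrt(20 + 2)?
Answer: sqrt(-22668 + 3*sqrt(22)) ≈ 150.51*I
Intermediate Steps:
m(v, T) = -1 + v
y(K) = 3*sqrt(22) (y(K) = 3*sqrt(20 + 2) = 3*sqrt(22))
sqrt((7807 + y(m(-10, 11))) - 30475) = sqrt((7807 + 3*sqrt(22)) - 30475) = sqrt(-22668 + 3*sqrt(22))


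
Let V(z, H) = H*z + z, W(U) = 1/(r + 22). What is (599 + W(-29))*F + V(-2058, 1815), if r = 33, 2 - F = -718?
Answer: -36366384/11 ≈ -3.3060e+6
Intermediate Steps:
F = 720 (F = 2 - 1*(-718) = 2 + 718 = 720)
W(U) = 1/55 (W(U) = 1/(33 + 22) = 1/55)
V(z, H) = z + H*z
(599 + W(-29))*F + V(-2058, 1815) = (599 + 1/55)*720 - 2058*(1 + 1815) = (32946/55)*720 - 2058*1816 = 4744224/11 - 3737328 = -36366384/11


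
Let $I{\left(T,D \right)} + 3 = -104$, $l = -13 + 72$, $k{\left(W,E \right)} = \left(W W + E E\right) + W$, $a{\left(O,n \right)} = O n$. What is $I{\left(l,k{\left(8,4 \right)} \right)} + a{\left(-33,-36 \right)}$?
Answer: $1081$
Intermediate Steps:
$k{\left(W,E \right)} = W + E^{2} + W^{2}$ ($k{\left(W,E \right)} = \left(W^{2} + E^{2}\right) + W = \left(E^{2} + W^{2}\right) + W = W + E^{2} + W^{2}$)
$l = 59$
$I{\left(T,D \right)} = -107$ ($I{\left(T,D \right)} = -3 - 104 = -107$)
$I{\left(l,k{\left(8,4 \right)} \right)} + a{\left(-33,-36 \right)} = -107 - -1188 = -107 + 1188 = 1081$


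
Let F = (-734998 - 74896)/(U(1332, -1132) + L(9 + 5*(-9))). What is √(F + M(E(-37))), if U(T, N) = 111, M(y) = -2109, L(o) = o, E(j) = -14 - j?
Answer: I*√2904207/15 ≈ 113.61*I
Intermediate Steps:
F = -809894/75 (F = (-734998 - 74896)/(111 + (9 + 5*(-9))) = -809894/(111 + (9 - 45)) = -809894/(111 - 36) = -809894/75 ≈ -10799.)
√(F + M(E(-37))) = √(-809894/75 - 2109) = √(-968069/75) = I*√2904207/15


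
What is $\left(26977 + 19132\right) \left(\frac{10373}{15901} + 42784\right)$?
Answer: $\frac{31368817566513}{15901} \approx 1.9728 \cdot 10^{9}$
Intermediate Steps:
$\left(26977 + 19132\right) \left(\frac{10373}{15901} + 42784\right) = 46109 \left(10373 \cdot \frac{1}{15901} + 42784\right) = 46109 \left(\frac{10373}{15901} + 42784\right) = 46109 \cdot \frac{680318757}{15901} = \frac{31368817566513}{15901}$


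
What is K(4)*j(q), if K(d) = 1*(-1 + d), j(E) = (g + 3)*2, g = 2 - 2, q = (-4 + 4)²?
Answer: 18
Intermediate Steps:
q = 0 (q = 0² = 0)
g = 0
j(E) = 6 (j(E) = (0 + 3)*2 = 3*2 = 6)
K(d) = -1 + d
K(4)*j(q) = (-1 + 4)*6 = 3*6 = 18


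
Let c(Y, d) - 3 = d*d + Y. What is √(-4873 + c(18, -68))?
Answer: 2*I*√57 ≈ 15.1*I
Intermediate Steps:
c(Y, d) = 3 + Y + d² (c(Y, d) = 3 + (d*d + Y) = 3 + (d² + Y) = 3 + (Y + d²) = 3 + Y + d²)
√(-4873 + c(18, -68)) = √(-4873 + (3 + 18 + (-68)²)) = √(-4873 + (3 + 18 + 4624)) = √(-4873 + 4645) = √(-228) = 2*I*√57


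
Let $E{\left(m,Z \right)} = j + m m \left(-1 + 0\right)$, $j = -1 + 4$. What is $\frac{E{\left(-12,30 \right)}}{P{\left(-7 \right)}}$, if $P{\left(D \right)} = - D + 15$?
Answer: $- \frac{141}{22} \approx -6.4091$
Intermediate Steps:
$j = 3$
$P{\left(D \right)} = 15 - D$
$E{\left(m,Z \right)} = 3 - m^{2}$ ($E{\left(m,Z \right)} = 3 + m m \left(-1 + 0\right) = 3 + m m \left(-1\right) = 3 + m \left(- m\right) = 3 - m^{2}$)
$\frac{E{\left(-12,30 \right)}}{P{\left(-7 \right)}} = \frac{3 - \left(-12\right)^{2}}{15 - -7} = \frac{3 - 144}{15 + 7} = \frac{3 - 144}{22} = \left(-141\right) \frac{1}{22} = - \frac{141}{22}$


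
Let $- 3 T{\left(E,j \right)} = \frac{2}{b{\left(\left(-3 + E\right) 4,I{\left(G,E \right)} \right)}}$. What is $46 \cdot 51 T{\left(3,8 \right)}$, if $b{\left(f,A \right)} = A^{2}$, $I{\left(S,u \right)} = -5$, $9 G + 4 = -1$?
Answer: $- \frac{1564}{25} \approx -62.56$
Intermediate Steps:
$G = - \frac{5}{9}$ ($G = - \frac{4}{9} + \frac{1}{9} \left(-1\right) = - \frac{4}{9} - \frac{1}{9} = - \frac{5}{9} \approx -0.55556$)
$T{\left(E,j \right)} = - \frac{2}{75}$ ($T{\left(E,j \right)} = - \frac{2 \frac{1}{\left(-5\right)^{2}}}{3} = - \frac{2 \cdot \frac{1}{25}}{3} = \left(- \frac{1}{3}\right) \frac{2}{25} = - \frac{2}{75}$)
$46 \cdot 51 T{\left(3,8 \right)} = 46 \cdot 51 \left(- \frac{2}{75}\right) = 2346 \left(- \frac{2}{75}\right) = - \frac{1564}{25}$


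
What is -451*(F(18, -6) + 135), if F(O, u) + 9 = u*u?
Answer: -73062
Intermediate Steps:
F(O, u) = -9 + u**2 (F(O, u) = -9 + u*u = -9 + u**2)
-451*(F(18, -6) + 135) = -451*((-9 + (-6)**2) + 135) = -451*((-9 + 36) + 135) = -451*(27 + 135) = -451*162 = -73062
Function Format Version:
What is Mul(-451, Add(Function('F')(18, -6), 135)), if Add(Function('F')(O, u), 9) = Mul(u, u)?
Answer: -73062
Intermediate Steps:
Function('F')(O, u) = Add(-9, Pow(u, 2)) (Function('F')(O, u) = Add(-9, Mul(u, u)) = Add(-9, Pow(u, 2)))
Mul(-451, Add(Function('F')(18, -6), 135)) = Mul(-451, Add(Add(-9, Pow(-6, 2)), 135)) = Mul(-451, Add(Add(-9, 36), 135)) = Mul(-451, Add(27, 135)) = Mul(-451, 162) = -73062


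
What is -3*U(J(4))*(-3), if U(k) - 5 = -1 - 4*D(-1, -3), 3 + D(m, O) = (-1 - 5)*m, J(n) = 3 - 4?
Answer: -72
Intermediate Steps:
J(n) = -1
D(m, O) = -3 - 6*m (D(m, O) = -3 + (-1 - 5)*m = -3 - 6*m)
U(k) = -8 (U(k) = 5 + (-1 - 4*(-3 - 6*(-1))) = 5 + (-1 - 4*(-3 + 6)) = 5 + (-1 - 4*3) = 5 + (-1 - 12) = 5 - 13 = -8)
-3*U(J(4))*(-3) = -3*(-8)*(-3) = 24*(-3) = -72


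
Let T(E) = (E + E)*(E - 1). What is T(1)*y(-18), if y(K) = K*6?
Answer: 0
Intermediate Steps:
T(E) = 2*E*(-1 + E) (T(E) = (2*E)*(-1 + E) = 2*E*(-1 + E))
y(K) = 6*K
T(1)*y(-18) = (2*1*(-1 + 1))*(6*(-18)) = (2*1*0)*(-108) = 0*(-108) = 0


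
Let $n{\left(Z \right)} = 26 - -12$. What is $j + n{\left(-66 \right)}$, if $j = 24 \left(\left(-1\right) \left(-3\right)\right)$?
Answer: $110$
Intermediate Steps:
$j = 72$ ($j = 24 \cdot 3 = 72$)
$n{\left(Z \right)} = 38$ ($n{\left(Z \right)} = 26 + 12 = 38$)
$j + n{\left(-66 \right)} = 72 + 38 = 110$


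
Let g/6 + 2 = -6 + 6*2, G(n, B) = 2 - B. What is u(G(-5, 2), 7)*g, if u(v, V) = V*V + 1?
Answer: 1200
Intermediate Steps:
u(v, V) = 1 + V**2 (u(v, V) = V**2 + 1 = 1 + V**2)
g = 24 (g = -12 + 6*(-6 + 6*2) = -12 + 6*(-6 + 12) = -12 + 6*6 = -12 + 36 = 24)
u(G(-5, 2), 7)*g = (1 + 7**2)*24 = (1 + 49)*24 = 50*24 = 1200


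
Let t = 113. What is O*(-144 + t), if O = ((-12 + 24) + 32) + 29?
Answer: -2263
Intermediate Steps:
O = 73 (O = (12 + 32) + 29 = 44 + 29 = 73)
O*(-144 + t) = 73*(-144 + 113) = 73*(-31) = -2263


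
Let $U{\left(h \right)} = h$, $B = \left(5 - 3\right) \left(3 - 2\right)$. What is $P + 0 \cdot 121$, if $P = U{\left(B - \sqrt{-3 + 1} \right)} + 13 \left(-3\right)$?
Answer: $-37 - i \sqrt{2} \approx -37.0 - 1.4142 i$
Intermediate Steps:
$B = 2$ ($B = 2 \cdot 1 = 2$)
$P = -37 - i \sqrt{2}$ ($P = \left(2 - \sqrt{-3 + 1}\right) + 13 \left(-3\right) = \left(2 - \sqrt{-2}\right) - 39 = \left(2 - i \sqrt{2}\right) - 39 = -37 - i \sqrt{2} \approx -37.0 - 1.4142 i$)
$P + 0 \cdot 121 = \left(-37 - i \sqrt{2}\right) + 0 \cdot 121 = \left(-37 - i \sqrt{2}\right) + 0 = -37 - i \sqrt{2}$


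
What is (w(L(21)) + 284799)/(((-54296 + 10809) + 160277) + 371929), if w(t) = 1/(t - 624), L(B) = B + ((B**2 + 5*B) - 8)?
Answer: 2644562/4538105 ≈ 0.58275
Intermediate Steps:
L(B) = -8 + B**2 + 6*B (L(B) = B + (-8 + B**2 + 5*B) = -8 + B**2 + 6*B)
w(t) = 1/(-624 + t)
(w(L(21)) + 284799)/(((-54296 + 10809) + 160277) + 371929) = (1/(-624 + (-8 + 21**2 + 6*21)) + 284799)/(((-54296 + 10809) + 160277) + 371929) = (1/(-624 + (-8 + 441 + 126)) + 284799)/((-43487 + 160277) + 371929) = (1/(-624 + 559) + 284799)/(116790 + 371929) = (1/(-65) + 284799)/488719 = (-1/65 + 284799)*(1/488719) = (18511934/65)*(1/488719) = 2644562/4538105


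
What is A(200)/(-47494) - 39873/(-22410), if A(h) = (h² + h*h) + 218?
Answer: 16007147/177390090 ≈ 0.090237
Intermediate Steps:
A(h) = 218 + 2*h² (A(h) = (h² + h²) + 218 = 2*h² + 218 = 218 + 2*h²)
A(200)/(-47494) - 39873/(-22410) = (218 + 2*200²)/(-47494) - 39873/(-22410) = (218 + 2*40000)*(-1/47494) - 39873*(-1/22410) = (218 + 80000)*(-1/47494) + 13291/7470 = 80218*(-1/47494) + 13291/7470 = -40109/23747 + 13291/7470 = 16007147/177390090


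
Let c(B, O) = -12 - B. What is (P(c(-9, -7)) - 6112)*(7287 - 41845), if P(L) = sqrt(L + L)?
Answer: 211218496 - 34558*I*sqrt(6) ≈ 2.1122e+8 - 84650.0*I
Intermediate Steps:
P(L) = sqrt(2)*sqrt(L) (P(L) = sqrt(2*L) = sqrt(2)*sqrt(L))
(P(c(-9, -7)) - 6112)*(7287 - 41845) = (sqrt(2)*sqrt(-12 - 1*(-9)) - 6112)*(7287 - 41845) = (sqrt(2)*sqrt(-12 + 9) - 6112)*(-34558) = (sqrt(2)*sqrt(-3) - 6112)*(-34558) = (sqrt(2)*(I*sqrt(3)) - 6112)*(-34558) = (I*sqrt(6) - 6112)*(-34558) = (-6112 + I*sqrt(6))*(-34558) = 211218496 - 34558*I*sqrt(6)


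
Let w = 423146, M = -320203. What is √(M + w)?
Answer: √102943 ≈ 320.85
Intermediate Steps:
√(M + w) = √(-320203 + 423146) = √102943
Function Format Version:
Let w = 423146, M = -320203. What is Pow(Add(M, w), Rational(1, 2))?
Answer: Pow(102943, Rational(1, 2)) ≈ 320.85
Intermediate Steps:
Pow(Add(M, w), Rational(1, 2)) = Pow(Add(-320203, 423146), Rational(1, 2)) = Pow(102943, Rational(1, 2))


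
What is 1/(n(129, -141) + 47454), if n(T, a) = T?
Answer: 1/47583 ≈ 2.1016e-5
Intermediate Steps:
1/(n(129, -141) + 47454) = 1/(129 + 47454) = 1/47583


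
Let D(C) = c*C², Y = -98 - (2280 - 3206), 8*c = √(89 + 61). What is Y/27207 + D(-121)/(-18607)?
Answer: 92/3023 - 73205*√6/148856 ≈ -1.1742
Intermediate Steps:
c = 5*√6/8 (c = √(89 + 61)/8 = √150/8 = (5*√6)/8 = 5*√6/8 ≈ 1.5309)
Y = 828 (Y = -98 - 1*(-926) = -98 + 926 = 828)
D(C) = 5*√6*C²/8 (D(C) = (5*√6/8)*C² = 5*√6*C²/8)
Y/27207 + D(-121)/(-18607) = 828/27207 + ((5/8)*√6*(-121)²)/(-18607) = 828*(1/27207) + ((5/8)*√6*14641)*(-1/18607) = 92/3023 + (73205*√6/8)*(-1/18607) = 92/3023 - 73205*√6/148856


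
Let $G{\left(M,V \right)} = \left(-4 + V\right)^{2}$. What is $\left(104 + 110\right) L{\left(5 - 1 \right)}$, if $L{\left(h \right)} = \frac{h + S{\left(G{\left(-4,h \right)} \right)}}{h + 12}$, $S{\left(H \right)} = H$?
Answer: $\frac{107}{2} \approx 53.5$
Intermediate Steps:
$L{\left(h \right)} = \frac{h + \left(-4 + h\right)^{2}}{12 + h}$ ($L{\left(h \right)} = \frac{h + \left(-4 + h\right)^{2}}{h + 12} = \frac{h + \left(-4 + h\right)^{2}}{12 + h}$)
$\left(104 + 110\right) L{\left(5 - 1 \right)} = \left(104 + 110\right) \frac{\left(5 - 1\right) + \left(-4 + \left(5 - 1\right)\right)^{2}}{12 + \left(5 - 1\right)} = 214 \frac{4 + \left(-4 + 4\right)^{2}}{12 + 4} = 214 \frac{4 + 0^{2}}{16} = 214 \frac{4 + 0}{16} = 214 \cdot \frac{1}{16} \cdot 4 = 214 \cdot \frac{1}{4} = \frac{107}{2}$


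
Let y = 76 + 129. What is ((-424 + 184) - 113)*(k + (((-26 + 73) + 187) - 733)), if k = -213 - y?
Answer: 323701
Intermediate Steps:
y = 205
k = -418 (k = -213 - 1*205 = -213 - 205 = -418)
((-424 + 184) - 113)*(k + (((-26 + 73) + 187) - 733)) = ((-424 + 184) - 113)*(-418 + (((-26 + 73) + 187) - 733)) = (-240 - 113)*(-418 + ((47 + 187) - 733)) = -353*(-418 + (234 - 733)) = -353*(-418 - 499) = -353*(-917) = 323701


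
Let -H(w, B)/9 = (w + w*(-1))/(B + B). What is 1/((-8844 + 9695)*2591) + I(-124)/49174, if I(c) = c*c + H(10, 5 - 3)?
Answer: 737026565/2357081929 ≈ 0.31269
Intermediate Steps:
H(w, B) = 0 (H(w, B) = -9*(w + w*(-1))/(B + B) = -9*(w - w)/(2*B) = -0*1/(2*B) = -9*0 = 0)
I(c) = c² (I(c) = c*c + 0 = c² + 0 = c²)
1/((-8844 + 9695)*2591) + I(-124)/49174 = 1/((-8844 + 9695)*2591) + (-124)²/49174 = (1/2591)/851 + 15376*(1/49174) = (1/851)*(1/2591) + 7688/24587 = 1/2204941 + 7688/24587 = 737026565/2357081929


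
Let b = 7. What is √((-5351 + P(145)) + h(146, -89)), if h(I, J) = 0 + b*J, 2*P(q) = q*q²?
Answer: 7*√123946/2 ≈ 1232.2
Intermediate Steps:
P(q) = q³/2 (P(q) = (q*q²)/2 = q³/2)
h(I, J) = 7*J (h(I, J) = 0 + 7*J = 7*J)
√((-5351 + P(145)) + h(146, -89)) = √((-5351 + (½)*145³) + 7*(-89)) = √((-5351 + (½)*3048625) - 623) = √((-5351 + 3048625/2) - 623) = √(3037923/2 - 623) = √(3036677/2) = 7*√123946/2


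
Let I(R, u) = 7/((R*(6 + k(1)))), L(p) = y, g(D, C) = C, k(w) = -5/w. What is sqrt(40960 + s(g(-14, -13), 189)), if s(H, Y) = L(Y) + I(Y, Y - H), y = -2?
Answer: sqrt(3317601)/9 ≈ 202.38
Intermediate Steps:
L(p) = -2
I(R, u) = 7/R (I(R, u) = 7/((R*(6 - 5/1))) = 7/((R*(6 - 5*1))) = 7/((R*(6 - 5))) = 7/((R*1)) = 7/R)
s(H, Y) = -2 + 7/Y
sqrt(40960 + s(g(-14, -13), 189)) = sqrt(40960 + (-2 + 7/189)) = sqrt(40960 + (-2 + 7*(1/189))) = sqrt(40960 + (-2 + 1/27)) = sqrt(40960 - 53/27) = sqrt(1105867/27) = sqrt(3317601)/9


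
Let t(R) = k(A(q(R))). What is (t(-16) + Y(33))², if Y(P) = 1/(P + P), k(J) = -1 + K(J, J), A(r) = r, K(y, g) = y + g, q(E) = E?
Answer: 4739329/4356 ≈ 1088.0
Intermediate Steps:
K(y, g) = g + y
k(J) = -1 + 2*J (k(J) = -1 + (J + J) = -1 + 2*J)
t(R) = -1 + 2*R
Y(P) = 1/(2*P)
(t(-16) + Y(33))² = ((-1 + 2*(-16)) + (½)/33)² = ((-1 - 32) + (½)*(1/33))² = (-33 + 1/66)² = (-2177/66)² = 4739329/4356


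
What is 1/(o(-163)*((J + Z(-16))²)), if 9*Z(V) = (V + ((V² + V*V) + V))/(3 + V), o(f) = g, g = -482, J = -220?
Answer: -1521/36818823200 ≈ -4.1310e-8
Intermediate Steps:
o(f) = -482
Z(V) = (2*V + 2*V²)/(9*(3 + V)) (Z(V) = ((V + ((V² + V*V) + V))/(3 + V))/9 = ((V + ((V² + V²) + V))/(3 + V))/9 = ((V + (2*V² + V))/(3 + V))/9 = ((V + (V + 2*V²))/(3 + V))/9 = ((2*V + 2*V²)/(3 + V))/9 = (2*V + 2*V²)/(9*(3 + V)))
1/(o(-163)*((J + Z(-16))²)) = 1/((-482)*((-220 + (2/9)*(-16)*(1 - 16)/(3 - 16))²)) = -1/(482*(-220 + (2/9)*(-16)*(-15)/(-13))²) = -1/(482*(-220 + (2/9)*(-16)*(-1/13)*(-15))²) = -1/(482*(-220 - 160/39)²) = -1/(482*((-8740/39)²)) = -1/(482*76387600/1521) = -1/482*1521/76387600 = -1521/36818823200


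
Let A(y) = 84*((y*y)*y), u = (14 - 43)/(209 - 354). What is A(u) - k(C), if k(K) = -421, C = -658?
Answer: 52709/125 ≈ 421.67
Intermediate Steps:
u = ⅕ (u = -29/(-145) = -29*(-1/145) = ⅕ ≈ 0.20000)
A(y) = 84*y³ (A(y) = 84*(y²*y) = 84*y³)
A(u) - k(C) = 84*(⅕)³ - 1*(-421) = 84*(1/125) + 421 = 84/125 + 421 = 52709/125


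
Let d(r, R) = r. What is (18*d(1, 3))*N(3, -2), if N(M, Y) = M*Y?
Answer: -108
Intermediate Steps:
(18*d(1, 3))*N(3, -2) = (18*1)*(3*(-2)) = 18*(-6) = -108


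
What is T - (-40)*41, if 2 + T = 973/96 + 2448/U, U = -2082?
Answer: 54863519/33312 ≈ 1647.0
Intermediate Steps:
T = 231839/33312 (T = -2 + (973/96 + 2448/(-2082)) = -2 + (973*(1/96) + 2448*(-1/2082)) = -2 + (973/96 - 408/347) = -2 + 298463/33312 = 231839/33312 ≈ 6.9596)
T - (-40)*41 = 231839/33312 - (-40)*41 = 231839/33312 - 1*(-1640) = 231839/33312 + 1640 = 54863519/33312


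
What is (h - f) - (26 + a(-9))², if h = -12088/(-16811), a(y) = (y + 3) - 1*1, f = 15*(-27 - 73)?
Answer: 19159817/16811 ≈ 1139.7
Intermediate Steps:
f = -1500 (f = 15*(-100) = -1500)
a(y) = 2 + y (a(y) = (3 + y) - 1 = 2 + y)
h = 12088/16811 (h = -12088*(-1/16811) = 12088/16811 ≈ 0.71905)
(h - f) - (26 + a(-9))² = (12088/16811 - 1*(-1500)) - (26 + (2 - 9))² = (12088/16811 + 1500) - (26 - 7)² = 25228588/16811 - 1*19² = 25228588/16811 - 1*361 = 25228588/16811 - 361 = 19159817/16811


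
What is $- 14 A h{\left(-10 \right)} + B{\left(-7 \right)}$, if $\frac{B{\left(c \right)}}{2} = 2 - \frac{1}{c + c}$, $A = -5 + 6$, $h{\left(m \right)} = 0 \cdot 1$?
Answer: $\frac{29}{7} \approx 4.1429$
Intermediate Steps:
$h{\left(m \right)} = 0$
$A = 1$
$B{\left(c \right)} = 4 - \frac{1}{c}$ ($B{\left(c \right)} = 2 \left(2 - \frac{1}{c + c}\right) = 2 \left(2 - \frac{1}{2 c}\right) = 4 - \frac{1}{c}$)
$- 14 A h{\left(-10 \right)} + B{\left(-7 \right)} = \left(-14\right) 1 \cdot 0 + \left(4 - \frac{1}{-7}\right) = \left(-14\right) 0 + \left(4 - - \frac{1}{7}\right) = 0 + \left(4 + \frac{1}{7}\right) = 0 + \frac{29}{7} = \frac{29}{7}$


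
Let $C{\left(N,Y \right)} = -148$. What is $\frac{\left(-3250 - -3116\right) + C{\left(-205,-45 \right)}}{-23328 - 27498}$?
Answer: $\frac{47}{8471} \approx 0.0055483$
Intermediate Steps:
$\frac{\left(-3250 - -3116\right) + C{\left(-205,-45 \right)}}{-23328 - 27498} = \frac{\left(-3250 - -3116\right) - 148}{-23328 - 27498} = \frac{\left(-3250 + 3116\right) - 148}{-50826} = \left(-134 - 148\right) \left(- \frac{1}{50826}\right) = \left(-282\right) \left(- \frac{1}{50826}\right) = \frac{47}{8471}$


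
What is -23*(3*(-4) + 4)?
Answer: 184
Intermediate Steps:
-23*(3*(-4) + 4) = -23*(-12 + 4) = -23*(-8) = 184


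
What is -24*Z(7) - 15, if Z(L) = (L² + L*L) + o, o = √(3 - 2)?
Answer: -2391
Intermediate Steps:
o = 1 (o = √1 = 1)
Z(L) = 1 + 2*L² (Z(L) = (L² + L*L) + 1 = (L² + L²) + 1 = 2*L² + 1 = 1 + 2*L²)
-24*Z(7) - 15 = -24*(1 + 2*7²) - 15 = -24*(1 + 2*49) - 15 = -24*(1 + 98) - 15 = -24*99 - 15 = -2376 - 15 = -2391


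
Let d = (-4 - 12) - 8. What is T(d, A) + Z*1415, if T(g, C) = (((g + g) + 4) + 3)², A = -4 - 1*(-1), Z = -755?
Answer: -1066644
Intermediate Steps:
d = -24 (d = -16 - 8 = -24)
A = -3 (A = -4 + 1 = -3)
T(g, C) = (7 + 2*g)² (T(g, C) = ((2*g + 4) + 3)² = ((4 + 2*g) + 3)² = (7 + 2*g)²)
T(d, A) + Z*1415 = (7 + 2*(-24))² - 755*1415 = (7 - 48)² - 1068325 = (-41)² - 1068325 = 1681 - 1068325 = -1066644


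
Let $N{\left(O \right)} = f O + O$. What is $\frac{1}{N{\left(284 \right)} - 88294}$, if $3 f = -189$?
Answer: $- \frac{1}{105902} \approx -9.4427 \cdot 10^{-6}$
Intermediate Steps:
$f = -63$ ($f = \frac{1}{3} \left(-189\right) = -63$)
$N{\left(O \right)} = - 62 O$ ($N{\left(O \right)} = - 63 O + O = - 62 O$)
$\frac{1}{N{\left(284 \right)} - 88294} = \frac{1}{\left(-62\right) 284 - 88294} = \frac{1}{-17608 - 88294} = \frac{1}{-105902} = - \frac{1}{105902}$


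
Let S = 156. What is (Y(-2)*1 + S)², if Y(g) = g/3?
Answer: 217156/9 ≈ 24128.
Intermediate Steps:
Y(g) = g/3 (Y(g) = g*(⅓) = g/3)
(Y(-2)*1 + S)² = (((⅓)*(-2))*1 + 156)² = (-⅔*1 + 156)² = (-⅔ + 156)² = (466/3)² = 217156/9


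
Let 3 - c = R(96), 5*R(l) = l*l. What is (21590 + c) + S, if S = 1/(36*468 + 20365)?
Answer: 3674746542/186065 ≈ 19750.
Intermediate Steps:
R(l) = l**2/5 (R(l) = (l*l)/5 = l**2/5)
S = 1/37213 (S = 1/(16848 + 20365) = 1/37213 ≈ 2.6872e-5)
c = -9201/5 (c = 3 - 96**2/5 = 3 - 9216/5 = -9201/5 ≈ -1840.2)
(21590 + c) + S = (21590 - 9201/5) + 1/37213 = 98749/5 + 1/37213 = 3674746542/186065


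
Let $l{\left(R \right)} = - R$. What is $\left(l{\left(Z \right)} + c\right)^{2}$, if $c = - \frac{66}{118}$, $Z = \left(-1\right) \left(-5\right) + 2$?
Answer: $\frac{198916}{3481} \approx 57.143$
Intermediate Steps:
$Z = 7$ ($Z = 5 + 2 = 7$)
$c = - \frac{33}{59}$ ($c = \left(-66\right) \frac{1}{118} = - \frac{33}{59} \approx -0.55932$)
$\left(l{\left(Z \right)} + c\right)^{2} = \left(\left(-1\right) 7 - \frac{33}{59}\right)^{2} = \left(-7 - \frac{33}{59}\right)^{2} = \left(- \frac{446}{59}\right)^{2} = \frac{198916}{3481}$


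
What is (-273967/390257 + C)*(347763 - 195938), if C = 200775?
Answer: 11896031555954600/390257 ≈ 3.0483e+10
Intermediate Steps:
(-273967/390257 + C)*(347763 - 195938) = (-273967/390257 + 200775)*(347763 - 195938) = (-273967*1/390257 + 200775)*151825 = (-273967/390257 + 200775)*151825 = (78353575208/390257)*151825 = 11896031555954600/390257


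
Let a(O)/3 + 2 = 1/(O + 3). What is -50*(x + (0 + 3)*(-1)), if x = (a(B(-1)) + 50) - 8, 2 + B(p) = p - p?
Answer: -1800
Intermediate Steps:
B(p) = -2 (B(p) = -2 + (p - p) = -2 + 0 = -2)
a(O) = -6 + 3/(3 + O) (a(O) = -6 + 3/(O + 3) = -6 + 3/(3 + O))
x = 39 (x = (3*(-5 - 2*(-2))/(3 - 2) + 50) - 8 = (3*(-5 + 4)/1 + 50) - 8 = (3*1*(-1) + 50) - 8 = (-3 + 50) - 8 = 47 - 8 = 39)
-50*(x + (0 + 3)*(-1)) = -50*(39 + (0 + 3)*(-1)) = -50*(39 + 3*(-1)) = -50*(39 - 3) = -50*36 = -1800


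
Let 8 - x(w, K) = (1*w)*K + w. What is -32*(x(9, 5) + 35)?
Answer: 352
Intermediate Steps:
x(w, K) = 8 - w - K*w (x(w, K) = 8 - ((1*w)*K + w) = 8 - (w*K + w) = 8 - (K*w + w) = 8 - (w + K*w) = 8 + (-w - K*w) = 8 - w - K*w)
-32*(x(9, 5) + 35) = -32*((8 - 1*9 - 1*5*9) + 35) = -32*((8 - 9 - 45) + 35) = -32*(-46 + 35) = -32*(-11) = 352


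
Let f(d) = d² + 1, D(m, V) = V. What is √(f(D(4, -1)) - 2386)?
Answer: 4*I*√149 ≈ 48.826*I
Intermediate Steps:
f(d) = 1 + d²
√(f(D(4, -1)) - 2386) = √((1 + (-1)²) - 2386) = √((1 + 1) - 2386) = √(2 - 2386) = √(-2384) = 4*I*√149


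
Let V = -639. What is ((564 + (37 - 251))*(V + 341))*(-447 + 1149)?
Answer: -73218600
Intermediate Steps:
((564 + (37 - 251))*(V + 341))*(-447 + 1149) = ((564 + (37 - 251))*(-639 + 341))*(-447 + 1149) = ((564 - 214)*(-298))*702 = (350*(-298))*702 = -104300*702 = -73218600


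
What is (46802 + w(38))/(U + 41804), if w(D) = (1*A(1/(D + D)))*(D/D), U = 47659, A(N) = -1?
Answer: 46801/89463 ≈ 0.52313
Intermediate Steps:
w(D) = -1 (w(D) = (1*(-1))*(D/D) = -1*1 = -1)
(46802 + w(38))/(U + 41804) = (46802 - 1)/(47659 + 41804) = 46801/89463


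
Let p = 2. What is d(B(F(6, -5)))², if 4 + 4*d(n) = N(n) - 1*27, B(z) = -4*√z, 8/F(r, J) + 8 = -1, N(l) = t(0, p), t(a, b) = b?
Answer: 841/16 ≈ 52.563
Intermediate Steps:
N(l) = 2
F(r, J) = -8/9 (F(r, J) = 8/(-8 - 1) = 8/(-9) = 8*(-⅑) = -8/9)
d(n) = -29/4 (d(n) = -1 + (2 - 1*27)/4 = -1 + (2 - 27)/4 = -1 + (¼)*(-25) = -1 - 25/4 = -29/4)
d(B(F(6, -5)))² = (-29/4)² = 841/16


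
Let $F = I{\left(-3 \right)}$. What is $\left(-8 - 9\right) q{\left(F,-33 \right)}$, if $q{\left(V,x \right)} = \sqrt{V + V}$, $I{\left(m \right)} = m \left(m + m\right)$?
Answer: $-102$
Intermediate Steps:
$I{\left(m \right)} = 2 m^{2}$ ($I{\left(m \right)} = m 2 m = 2 m^{2}$)
$F = 18$ ($F = 2 \left(-3\right)^{2} = 2 \cdot 9 = 18$)
$q{\left(V,x \right)} = \sqrt{2} \sqrt{V}$ ($q{\left(V,x \right)} = \sqrt{2 V} = \sqrt{2} \sqrt{V}$)
$\left(-8 - 9\right) q{\left(F,-33 \right)} = \left(-8 - 9\right) \sqrt{2} \sqrt{18} = - 17 \sqrt{2} \cdot 3 \sqrt{2} = \left(-17\right) 6 = -102$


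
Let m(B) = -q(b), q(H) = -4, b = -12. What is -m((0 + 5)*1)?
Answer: -4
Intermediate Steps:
m(B) = 4 (m(B) = -1*(-4) = 4)
-m((0 + 5)*1) = -1*4 = -4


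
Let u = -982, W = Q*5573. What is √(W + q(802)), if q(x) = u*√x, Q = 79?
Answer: √(440267 - 982*√802) ≈ 642.23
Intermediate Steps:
W = 440267 (W = 79*5573 = 440267)
q(x) = -982*√x
√(W + q(802)) = √(440267 - 982*√802)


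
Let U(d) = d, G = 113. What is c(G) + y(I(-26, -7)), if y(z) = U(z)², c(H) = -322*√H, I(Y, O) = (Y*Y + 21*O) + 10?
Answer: 290521 - 322*√113 ≈ 2.8710e+5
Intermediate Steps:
I(Y, O) = 10 + Y² + 21*O (I(Y, O) = (Y² + 21*O) + 10 = 10 + Y² + 21*O)
y(z) = z²
c(G) + y(I(-26, -7)) = -322*√113 + (10 + (-26)² + 21*(-7))² = -322*√113 + (10 + 676 - 147)² = -322*√113 + 539² = -322*√113 + 290521 = 290521 - 322*√113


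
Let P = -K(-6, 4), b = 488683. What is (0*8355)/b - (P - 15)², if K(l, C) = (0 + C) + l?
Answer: -169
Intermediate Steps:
K(l, C) = C + l
P = 2 (P = -(4 - 6) = -1*(-2) = 2)
(0*8355)/b - (P - 15)² = (0*8355)/488683 - (2 - 15)² = 0*(1/488683) - 1*(-13)² = 0 - 1*169 = 0 - 169 = -169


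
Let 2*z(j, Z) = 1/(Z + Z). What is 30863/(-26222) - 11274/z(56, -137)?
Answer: 23143352983/3746 ≈ 6.1782e+6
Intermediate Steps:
z(j, Z) = 1/(4*Z) (z(j, Z) = 1/(2*(Z + Z)) = 1/(2*((2*Z))) = (1/(2*Z))/2 = 1/(4*Z))
30863/(-26222) - 11274/z(56, -137) = 30863/(-26222) - 11274/((¼)/(-137)) = 30863*(-1/26222) - 11274/((¼)*(-1/137)) = -4409/3746 - 11274/(-1/548) = -4409/3746 - 11274*(-548) = -4409/3746 + 6178152 = 23143352983/3746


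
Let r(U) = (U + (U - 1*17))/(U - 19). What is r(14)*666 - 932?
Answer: -11986/5 ≈ -2397.2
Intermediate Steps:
r(U) = (-17 + 2*U)/(-19 + U) (r(U) = (U + (U - 17))/(-19 + U) = (U + (-17 + U))/(-19 + U) = (-17 + 2*U)/(-19 + U))
r(14)*666 - 932 = ((-17 + 2*14)/(-19 + 14))*666 - 932 = ((-17 + 28)/(-5))*666 - 932 = -⅕*11*666 - 932 = -11/5*666 - 932 = -7326/5 - 932 = -11986/5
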